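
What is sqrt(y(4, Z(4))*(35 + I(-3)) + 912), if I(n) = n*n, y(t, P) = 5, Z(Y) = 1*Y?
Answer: 2*sqrt(283) ≈ 33.645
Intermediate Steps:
Z(Y) = Y
I(n) = n**2
sqrt(y(4, Z(4))*(35 + I(-3)) + 912) = sqrt(5*(35 + (-3)**2) + 912) = sqrt(5*(35 + 9) + 912) = sqrt(5*44 + 912) = sqrt(220 + 912) = sqrt(1132) = 2*sqrt(283)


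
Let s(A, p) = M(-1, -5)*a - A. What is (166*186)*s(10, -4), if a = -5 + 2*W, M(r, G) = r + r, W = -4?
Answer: 494016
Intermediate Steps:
M(r, G) = 2*r
a = -13 (a = -5 + 2*(-4) = -5 - 8 = -13)
s(A, p) = 26 - A (s(A, p) = (2*(-1))*(-13) - A = -2*(-13) - A = 26 - A)
(166*186)*s(10, -4) = (166*186)*(26 - 1*10) = 30876*(26 - 10) = 30876*16 = 494016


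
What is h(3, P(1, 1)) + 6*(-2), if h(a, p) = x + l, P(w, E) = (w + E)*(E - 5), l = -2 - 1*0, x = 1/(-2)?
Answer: -29/2 ≈ -14.500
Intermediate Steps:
x = -½ (x = 1*(-½) = -½ ≈ -0.50000)
l = -2 (l = -2 + 0 = -2)
P(w, E) = (-5 + E)*(E + w) (P(w, E) = (E + w)*(-5 + E) = (-5 + E)*(E + w))
h(a, p) = -5/2 (h(a, p) = -½ - 2 = -5/2)
h(3, P(1, 1)) + 6*(-2) = -5/2 + 6*(-2) = -5/2 - 12 = -29/2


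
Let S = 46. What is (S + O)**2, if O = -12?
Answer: 1156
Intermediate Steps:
(S + O)**2 = (46 - 12)**2 = 34**2 = 1156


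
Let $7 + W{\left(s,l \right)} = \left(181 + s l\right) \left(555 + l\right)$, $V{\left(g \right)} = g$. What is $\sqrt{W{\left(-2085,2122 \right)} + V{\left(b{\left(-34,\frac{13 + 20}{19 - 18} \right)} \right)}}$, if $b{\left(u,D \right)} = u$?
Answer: $i \sqrt{11843553994} \approx 1.0883 \cdot 10^{5} i$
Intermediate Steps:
$W{\left(s,l \right)} = -7 + \left(181 + l s\right) \left(555 + l\right)$ ($W{\left(s,l \right)} = -7 + \left(181 + s l\right) \left(555 + l\right) = -7 + \left(181 + l s\right) \left(555 + l\right)$)
$\sqrt{W{\left(-2085,2122 \right)} + V{\left(b{\left(-34,\frac{13 + 20}{19 - 18} \right)} \right)}} = \sqrt{\left(100448 + 181 \cdot 2122 - 2085 \cdot 2122^{2} + 555 \cdot 2122 \left(-2085\right)\right) - 34} = \sqrt{\left(100448 + 384082 - 9388513140 - 2455525350\right) - 34} = \sqrt{-11843553960 - 34} = \sqrt{-11843553994} = i \sqrt{11843553994}$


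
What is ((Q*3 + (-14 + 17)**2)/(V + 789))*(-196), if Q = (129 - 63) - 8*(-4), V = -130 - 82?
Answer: -59388/577 ≈ -102.93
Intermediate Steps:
V = -212
Q = 98 (Q = 66 + 32 = 98)
((Q*3 + (-14 + 17)**2)/(V + 789))*(-196) = ((98*3 + (-14 + 17)**2)/(-212 + 789))*(-196) = ((294 + 3**2)/577)*(-196) = ((294 + 9)*(1/577))*(-196) = (303*(1/577))*(-196) = (303/577)*(-196) = -59388/577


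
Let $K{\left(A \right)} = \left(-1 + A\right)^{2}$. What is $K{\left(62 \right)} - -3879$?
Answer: $7600$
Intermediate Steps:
$K{\left(62 \right)} - -3879 = \left(-1 + 62\right)^{2} - -3879 = 61^{2} + 3879 = 3721 + 3879 = 7600$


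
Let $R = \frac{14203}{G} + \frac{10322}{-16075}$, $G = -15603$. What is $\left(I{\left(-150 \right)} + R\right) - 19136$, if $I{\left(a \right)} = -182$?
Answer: $- \frac{692242262563}{35831175} \approx -19320.0$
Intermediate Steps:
$R = - \frac{55623913}{35831175}$ ($R = \frac{14203}{-15603} + \frac{10322}{-16075} = 14203 \left(- \frac{1}{15603}\right) + 10322 \left(- \frac{1}{16075}\right) = - \frac{2029}{2229} - \frac{10322}{16075} = - \frac{55623913}{35831175} \approx -1.5524$)
$\left(I{\left(-150 \right)} + R\right) - 19136 = \left(-182 - \frac{55623913}{35831175}\right) - 19136 = - \frac{6576897763}{35831175} - 19136 = - \frac{692242262563}{35831175}$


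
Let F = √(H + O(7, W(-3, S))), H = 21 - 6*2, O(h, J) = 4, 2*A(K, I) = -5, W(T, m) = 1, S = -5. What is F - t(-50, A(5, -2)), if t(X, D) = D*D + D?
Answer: -15/4 + √13 ≈ -0.14445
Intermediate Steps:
A(K, I) = -5/2 (A(K, I) = (½)*(-5) = -5/2)
t(X, D) = D + D² (t(X, D) = D² + D = D + D²)
H = 9 (H = 21 - 12 = 9)
F = √13 (F = √(9 + 4) = √13 ≈ 3.6056)
F - t(-50, A(5, -2)) = √13 - (-5)*(1 - 5/2)/2 = √13 - (-5)*(-3)/(2*2) = √13 - 1*15/4 = √13 - 15/4 = -15/4 + √13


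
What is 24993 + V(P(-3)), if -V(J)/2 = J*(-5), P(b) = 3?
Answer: 25023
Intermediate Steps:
V(J) = 10*J (V(J) = -2*J*(-5) = -(-10)*J = 10*J)
24993 + V(P(-3)) = 24993 + 10*3 = 24993 + 30 = 25023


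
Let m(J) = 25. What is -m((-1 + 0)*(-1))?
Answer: -25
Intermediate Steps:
-m((-1 + 0)*(-1)) = -1*25 = -25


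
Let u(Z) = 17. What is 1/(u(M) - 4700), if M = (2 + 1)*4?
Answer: -1/4683 ≈ -0.00021354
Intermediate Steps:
M = 12 (M = 3*4 = 12)
1/(u(M) - 4700) = 1/(17 - 4700) = 1/(-4683) = -1/4683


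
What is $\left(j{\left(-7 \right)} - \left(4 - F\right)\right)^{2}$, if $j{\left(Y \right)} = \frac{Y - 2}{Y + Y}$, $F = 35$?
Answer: $\frac{196249}{196} \approx 1001.3$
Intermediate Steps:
$j{\left(Y \right)} = \frac{-2 + Y}{2 Y}$
$\left(j{\left(-7 \right)} - \left(4 - F\right)\right)^{2} = \left(\frac{-2 - 7}{2 \left(-7\right)} - \left(4 - 35\right)\right)^{2} = \left(\frac{1}{2} \left(- \frac{1}{7}\right) \left(-9\right) - \left(4 - 35\right)\right)^{2} = \left(\frac{9}{14} - -31\right)^{2} = \left(\frac{9}{14} + 31\right)^{2} = \left(\frac{443}{14}\right)^{2} = \frac{196249}{196}$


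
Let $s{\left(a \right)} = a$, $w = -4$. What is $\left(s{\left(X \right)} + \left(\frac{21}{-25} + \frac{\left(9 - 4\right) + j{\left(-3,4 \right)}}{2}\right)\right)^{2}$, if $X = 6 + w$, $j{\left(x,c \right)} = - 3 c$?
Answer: $\frac{13689}{2500} \approx 5.4756$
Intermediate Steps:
$X = 2$ ($X = 6 - 4 = 2$)
$\left(s{\left(X \right)} + \left(\frac{21}{-25} + \frac{\left(9 - 4\right) + j{\left(-3,4 \right)}}{2}\right)\right)^{2} = \left(2 + \left(\frac{21}{-25} + \frac{\left(9 - 4\right) - 12}{2}\right)\right)^{2} = \left(2 + \left(21 \left(- \frac{1}{25}\right) + \left(5 - 12\right) \frac{1}{2}\right)\right)^{2} = \left(2 - \frac{217}{50}\right)^{2} = \left(- \frac{117}{50}\right)^{2} = \frac{13689}{2500}$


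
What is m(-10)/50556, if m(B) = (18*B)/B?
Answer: 3/8426 ≈ 0.00035604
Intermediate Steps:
m(B) = 18
m(-10)/50556 = 18/50556 = 18*(1/50556) = 3/8426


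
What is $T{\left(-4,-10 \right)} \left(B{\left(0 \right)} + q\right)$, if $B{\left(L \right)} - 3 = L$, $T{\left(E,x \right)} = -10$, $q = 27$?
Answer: $-300$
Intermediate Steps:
$B{\left(L \right)} = 3 + L$
$T{\left(-4,-10 \right)} \left(B{\left(0 \right)} + q\right) = - 10 \left(\left(3 + 0\right) + 27\right) = - 10 \left(3 + 27\right) = \left(-10\right) 30 = -300$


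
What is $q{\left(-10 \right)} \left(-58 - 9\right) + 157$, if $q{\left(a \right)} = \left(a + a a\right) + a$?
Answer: $-5203$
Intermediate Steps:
$q{\left(a \right)} = a^{2} + 2 a$ ($q{\left(a \right)} = \left(a + a^{2}\right) + a = a^{2} + 2 a$)
$q{\left(-10 \right)} \left(-58 - 9\right) + 157 = - 10 \left(2 - 10\right) \left(-58 - 9\right) + 157 = \left(-10\right) \left(-8\right) \left(-67\right) + 157 = 80 \left(-67\right) + 157 = -5360 + 157 = -5203$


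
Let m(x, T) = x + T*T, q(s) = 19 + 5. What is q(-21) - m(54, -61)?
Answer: -3751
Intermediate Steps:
q(s) = 24
m(x, T) = x + T²
q(-21) - m(54, -61) = 24 - (54 + (-61)²) = 24 - (54 + 3721) = 24 - 1*3775 = 24 - 3775 = -3751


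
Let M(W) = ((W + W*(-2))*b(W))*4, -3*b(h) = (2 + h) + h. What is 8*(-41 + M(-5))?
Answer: 296/3 ≈ 98.667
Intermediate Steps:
b(h) = -⅔ - 2*h/3 (b(h) = -((2 + h) + h)/3 = -(2 + 2*h)/3 = -⅔ - 2*h/3)
M(W) = -4*W*(-⅔ - 2*W/3) (M(W) = ((W + W*(-2))*(-⅔ - 2*W/3))*4 = ((W - 2*W)*(-⅔ - 2*W/3))*4 = ((-W)*(-⅔ - 2*W/3))*4 = -W*(-⅔ - 2*W/3)*4 = -4*W*(-⅔ - 2*W/3))
8*(-41 + M(-5)) = 8*(-41 + (8/3)*(-5)*(1 - 5)) = 8*(-41 + (8/3)*(-5)*(-4)) = 8*(-41 + 160/3) = 8*(37/3) = 296/3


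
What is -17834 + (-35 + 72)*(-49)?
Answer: -19647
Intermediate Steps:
-17834 + (-35 + 72)*(-49) = -17834 + 37*(-49) = -17834 - 1813 = -19647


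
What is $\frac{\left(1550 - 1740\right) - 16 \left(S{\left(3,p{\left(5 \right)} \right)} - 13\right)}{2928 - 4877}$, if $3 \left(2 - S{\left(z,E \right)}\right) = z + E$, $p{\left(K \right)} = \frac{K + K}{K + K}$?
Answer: $- \frac{22}{5847} \approx -0.0037626$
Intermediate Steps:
$p{\left(K \right)} = 1$ ($p{\left(K \right)} = \frac{2 K}{2 K} = 2 K \frac{1}{2 K} = 1$)
$S{\left(z,E \right)} = 2 - \frac{E}{3} - \frac{z}{3}$ ($S{\left(z,E \right)} = 2 - \frac{z + E}{3} = 2 - \frac{E + z}{3} = 2 - \left(\frac{E}{3} + \frac{z}{3}\right) = 2 - \frac{E}{3} - \frac{z}{3}$)
$\frac{\left(1550 - 1740\right) - 16 \left(S{\left(3,p{\left(5 \right)} \right)} - 13\right)}{2928 - 4877} = \frac{\left(1550 - 1740\right) - 16 \left(\left(2 - \frac{1}{3} - 1\right) - 13\right)}{2928 - 4877} = \frac{\left(1550 - 1740\right) - 16 \left(\left(2 - \frac{1}{3} - 1\right) - 13\right)}{-1949} = \left(-190 - 16 \left(\frac{2}{3} - 13\right)\right) \left(- \frac{1}{1949}\right) = \left(-190 - - \frac{592}{3}\right) \left(- \frac{1}{1949}\right) = \left(-190 + \frac{592}{3}\right) \left(- \frac{1}{1949}\right) = \frac{22}{3} \left(- \frac{1}{1949}\right) = - \frac{22}{5847}$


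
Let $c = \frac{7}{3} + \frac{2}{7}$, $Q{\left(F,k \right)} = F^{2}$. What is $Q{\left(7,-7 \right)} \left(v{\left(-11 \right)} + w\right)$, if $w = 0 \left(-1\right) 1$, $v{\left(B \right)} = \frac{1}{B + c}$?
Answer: $- \frac{1029}{176} \approx -5.8466$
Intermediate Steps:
$c = \frac{55}{21}$ ($c = 7 \cdot \frac{1}{3} + 2 \cdot \frac{1}{7} = \frac{7}{3} + \frac{2}{7} = \frac{55}{21} \approx 2.619$)
$v{\left(B \right)} = \frac{1}{\frac{55}{21} + B}$ ($v{\left(B \right)} = \frac{1}{B + \frac{55}{21}} = \frac{1}{\frac{55}{21} + B}$)
$w = 0$ ($w = 0 \cdot 1 = 0$)
$Q{\left(7,-7 \right)} \left(v{\left(-11 \right)} + w\right) = 7^{2} \left(\frac{21}{55 + 21 \left(-11\right)} + 0\right) = 49 \left(\frac{21}{55 - 231} + 0\right) = 49 \left(\frac{21}{-176} + 0\right) = 49 \left(21 \left(- \frac{1}{176}\right) + 0\right) = 49 \left(- \frac{21}{176} + 0\right) = 49 \left(- \frac{21}{176}\right) = - \frac{1029}{176}$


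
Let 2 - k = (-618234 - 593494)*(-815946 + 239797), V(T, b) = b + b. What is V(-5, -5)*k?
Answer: 6981358754700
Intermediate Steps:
V(T, b) = 2*b
k = -698135875470 (k = 2 - (-618234 - 593494)*(-815946 + 239797) = 2 - (-1211728)*(-576149) = 2 - 1*698135875472 = 2 - 698135875472 = -698135875470)
V(-5, -5)*k = (2*(-5))*(-698135875470) = -10*(-698135875470) = 6981358754700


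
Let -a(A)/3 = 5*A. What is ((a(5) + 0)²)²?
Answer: 31640625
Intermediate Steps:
a(A) = -15*A
((a(5) + 0)²)² = ((-15*5 + 0)²)² = ((-75 + 0)²)² = ((-75)²)² = 5625² = 31640625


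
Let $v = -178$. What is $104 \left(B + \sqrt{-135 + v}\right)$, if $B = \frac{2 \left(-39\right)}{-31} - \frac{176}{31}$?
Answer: $- \frac{10192}{31} + 104 i \sqrt{313} \approx -328.77 + 1839.9 i$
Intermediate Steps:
$B = - \frac{98}{31}$ ($B = \left(-78\right) \left(- \frac{1}{31}\right) - \frac{176}{31} = \frac{78}{31} - \frac{176}{31} = - \frac{98}{31} \approx -3.1613$)
$104 \left(B + \sqrt{-135 + v}\right) = 104 \left(- \frac{98}{31} + \sqrt{-135 - 178}\right) = 104 \left(- \frac{98}{31} + \sqrt{-313}\right) = 104 \left(- \frac{98}{31} + i \sqrt{313}\right) = - \frac{10192}{31} + 104 i \sqrt{313}$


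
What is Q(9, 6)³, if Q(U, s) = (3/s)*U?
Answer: 729/8 ≈ 91.125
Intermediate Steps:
Q(U, s) = 3*U/s
Q(9, 6)³ = (3*9/6)³ = (3*9*(⅙))³ = (9/2)³ = 729/8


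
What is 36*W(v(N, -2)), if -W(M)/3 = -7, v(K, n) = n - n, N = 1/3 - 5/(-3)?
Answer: 756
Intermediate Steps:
N = 2 (N = 1*(⅓) - 5*(-⅓) = ⅓ + 5/3 = 2)
v(K, n) = 0
W(M) = 21 (W(M) = -3*(-7) = 21)
36*W(v(N, -2)) = 36*21 = 756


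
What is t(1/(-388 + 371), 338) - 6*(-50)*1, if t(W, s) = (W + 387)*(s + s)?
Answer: 4451828/17 ≈ 2.6187e+5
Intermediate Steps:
t(W, s) = 2*s*(387 + W) (t(W, s) = (387 + W)*(2*s) = 2*s*(387 + W))
t(1/(-388 + 371), 338) - 6*(-50)*1 = 2*338*(387 + 1/(-388 + 371)) - 6*(-50)*1 = 2*338*(387 + 1/(-17)) + 300*1 = 2*338*(387 - 1/17) + 300 = 2*338*(6578/17) + 300 = 4446728/17 + 300 = 4451828/17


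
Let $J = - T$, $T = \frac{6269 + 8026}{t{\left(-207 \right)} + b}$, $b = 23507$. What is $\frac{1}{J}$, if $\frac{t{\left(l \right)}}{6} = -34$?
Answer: $- \frac{23303}{14295} \approx -1.6301$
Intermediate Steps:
$t{\left(l \right)} = -204$ ($t{\left(l \right)} = 6 \left(-34\right) = -204$)
$T = \frac{14295}{23303}$ ($T = \frac{6269 + 8026}{-204 + 23507} = \frac{14295}{23303} \approx 0.61344$)
$J = - \frac{14295}{23303}$ ($J = \left(-1\right) \frac{14295}{23303} = - \frac{14295}{23303} \approx -0.61344$)
$\frac{1}{J} = \frac{1}{- \frac{14295}{23303}} = - \frac{23303}{14295}$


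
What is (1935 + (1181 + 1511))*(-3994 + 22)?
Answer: -18378444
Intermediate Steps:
(1935 + (1181 + 1511))*(-3994 + 22) = (1935 + 2692)*(-3972) = 4627*(-3972) = -18378444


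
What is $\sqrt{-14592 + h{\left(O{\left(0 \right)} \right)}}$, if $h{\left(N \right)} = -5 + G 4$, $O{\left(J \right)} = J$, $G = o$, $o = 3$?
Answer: $i \sqrt{14585} \approx 120.77 i$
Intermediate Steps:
$G = 3$
$h{\left(N \right)} = 7$ ($h{\left(N \right)} = -5 + 3 \cdot 4 = -5 + 12 = 7$)
$\sqrt{-14592 + h{\left(O{\left(0 \right)} \right)}} = \sqrt{-14592 + 7} = \sqrt{-14585} = i \sqrt{14585}$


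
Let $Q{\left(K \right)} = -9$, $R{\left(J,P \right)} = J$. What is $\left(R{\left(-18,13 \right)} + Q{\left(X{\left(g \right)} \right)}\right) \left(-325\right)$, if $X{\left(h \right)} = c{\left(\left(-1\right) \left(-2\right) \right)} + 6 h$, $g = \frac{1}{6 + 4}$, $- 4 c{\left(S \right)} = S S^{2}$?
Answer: $8775$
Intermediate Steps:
$c{\left(S \right)} = - \frac{S^{3}}{4}$ ($c{\left(S \right)} = - \frac{S S^{2}}{4} = - \frac{S^{3}}{4}$)
$g = \frac{1}{10} \approx 0.1$
$X{\left(h \right)} = -2 + 6 h$ ($X{\left(h \right)} = - \frac{\left(\left(-1\right) \left(-2\right)\right)^{3}}{4} + 6 h = - \frac{2^{3}}{4} + 6 h = \left(- \frac{1}{4}\right) 8 + 6 h = -2 + 6 h$)
$\left(R{\left(-18,13 \right)} + Q{\left(X{\left(g \right)} \right)}\right) \left(-325\right) = \left(-18 - 9\right) \left(-325\right) = \left(-27\right) \left(-325\right) = 8775$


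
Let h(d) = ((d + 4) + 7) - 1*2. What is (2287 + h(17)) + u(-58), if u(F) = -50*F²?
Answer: -165887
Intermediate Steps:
h(d) = 9 + d (h(d) = ((4 + d) + 7) - 2 = (11 + d) - 2 = 9 + d)
(2287 + h(17)) + u(-58) = (2287 + (9 + 17)) - 50*(-58)² = (2287 + 26) - 50*3364 = 2313 - 168200 = -165887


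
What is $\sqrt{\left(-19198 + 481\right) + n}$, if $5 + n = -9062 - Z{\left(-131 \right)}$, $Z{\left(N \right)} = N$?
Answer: $i \sqrt{27653} \approx 166.29 i$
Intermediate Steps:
$n = -8936$ ($n = -5 - 8931 = -8936$)
$\sqrt{\left(-19198 + 481\right) + n} = \sqrt{\left(-19198 + 481\right) - 8936} = \sqrt{-18717 - 8936} = \sqrt{-27653} = i \sqrt{27653}$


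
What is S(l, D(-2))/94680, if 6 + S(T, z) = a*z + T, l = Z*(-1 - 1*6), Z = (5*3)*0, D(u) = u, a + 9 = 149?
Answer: -143/47340 ≈ -0.0030207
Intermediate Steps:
a = 140 (a = -9 + 149 = 140)
Z = 0 (Z = 15*0 = 0)
l = 0 (l = 0*(-1 - 1*6) = 0*(-1 - 6) = 0*(-7) = 0)
S(T, z) = -6 + T + 140*z (S(T, z) = -6 + (140*z + T) = -6 + (T + 140*z) = -6 + T + 140*z)
S(l, D(-2))/94680 = (-6 + 0 + 140*(-2))/94680 = (-6 + 0 - 280)*(1/94680) = -286*1/94680 = -143/47340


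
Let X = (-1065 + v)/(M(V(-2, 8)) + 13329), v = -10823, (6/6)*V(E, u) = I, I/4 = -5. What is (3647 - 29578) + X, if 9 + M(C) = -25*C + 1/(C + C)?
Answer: -14335106389/552799 ≈ -25932.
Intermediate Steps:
I = -20 (I = 4*(-5) = -20)
V(E, u) = -20
M(C) = -9 + 1/(2*C) - 25*C (M(C) = -9 + (-25*C + 1/(C + C)) = -9 + (-25*C + 1/(2*C)) = -9 + (1/(2*C) - 25*C) = -9 + 1/(2*C) - 25*C)
X = -475520/552799 (X = (-1065 - 10823)/((-9 + (1/2)/(-20) - 25*(-20)) + 13329) = -11888/((-9 + (1/2)*(-1/20) + 500) + 13329) = -11888/((-9 - 1/40 + 500) + 13329) = -11888/(19639/40 + 13329) = -11888/552799/40 = -11888*40/552799 = -475520/552799 ≈ -0.86020)
(3647 - 29578) + X = (3647 - 29578) - 475520/552799 = -25931 - 475520/552799 = -14335106389/552799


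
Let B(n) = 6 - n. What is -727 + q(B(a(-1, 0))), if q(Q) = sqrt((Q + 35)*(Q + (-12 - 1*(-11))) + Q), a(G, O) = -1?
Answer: -727 + sqrt(259) ≈ -710.91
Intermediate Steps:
q(Q) = sqrt(Q + (-1 + Q)*(35 + Q)) (q(Q) = sqrt((35 + Q)*(Q + (-12 + 11)) + Q) = sqrt((35 + Q)*(Q - 1) + Q) = sqrt((35 + Q)*(-1 + Q) + Q) = sqrt((-1 + Q)*(35 + Q) + Q) = sqrt(Q + (-1 + Q)*(35 + Q)))
-727 + q(B(a(-1, 0))) = -727 + sqrt(-35 + (6 - 1*(-1))**2 + 35*(6 - 1*(-1))) = -727 + sqrt(-35 + (6 + 1)**2 + 35*(6 + 1)) = -727 + sqrt(-35 + 7**2 + 35*7) = -727 + sqrt(-35 + 49 + 245) = -727 + sqrt(259)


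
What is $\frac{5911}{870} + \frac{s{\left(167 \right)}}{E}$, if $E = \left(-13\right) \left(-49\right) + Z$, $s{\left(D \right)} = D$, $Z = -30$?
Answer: $\frac{3733267}{528090} \approx 7.0694$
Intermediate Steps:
$E = 607$ ($E = \left(-13\right) \left(-49\right) - 30 = 637 - 30 = 607$)
$\frac{5911}{870} + \frac{s{\left(167 \right)}}{E} = \frac{5911}{870} + \frac{167}{607} = \frac{3733267}{528090}$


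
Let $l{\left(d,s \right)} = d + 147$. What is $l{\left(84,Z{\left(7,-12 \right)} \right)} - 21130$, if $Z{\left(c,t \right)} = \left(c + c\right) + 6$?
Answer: $-20899$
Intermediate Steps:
$Z{\left(c,t \right)} = 6 + 2 c$ ($Z{\left(c,t \right)} = 2 c + 6 = 6 + 2 c$)
$l{\left(d,s \right)} = 147 + d$
$l{\left(84,Z{\left(7,-12 \right)} \right)} - 21130 = \left(147 + 84\right) - 21130 = 231 - 21130 = -20899$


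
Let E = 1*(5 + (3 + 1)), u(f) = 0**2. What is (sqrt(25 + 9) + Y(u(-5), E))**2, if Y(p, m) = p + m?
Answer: (9 + sqrt(34))**2 ≈ 219.96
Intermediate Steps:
u(f) = 0
E = 9 (E = 1*(5 + 4) = 1*9 = 9)
Y(p, m) = m + p
(sqrt(25 + 9) + Y(u(-5), E))**2 = (sqrt(25 + 9) + (9 + 0))**2 = (sqrt(34) + 9)**2 = (9 + sqrt(34))**2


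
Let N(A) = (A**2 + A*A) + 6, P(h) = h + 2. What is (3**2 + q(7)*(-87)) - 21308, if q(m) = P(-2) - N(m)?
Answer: -12251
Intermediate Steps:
P(h) = 2 + h
N(A) = 6 + 2*A**2 (N(A) = (A**2 + A**2) + 6 = 2*A**2 + 6 = 6 + 2*A**2)
q(m) = -6 - 2*m**2 (q(m) = (2 - 2) - (6 + 2*m**2) = 0 + (-6 - 2*m**2) = -6 - 2*m**2)
(3**2 + q(7)*(-87)) - 21308 = (3**2 + (-6 - 2*7**2)*(-87)) - 21308 = (9 + (-6 - 2*49)*(-87)) - 21308 = (9 + (-6 - 98)*(-87)) - 21308 = (9 - 104*(-87)) - 21308 = (9 + 9048) - 21308 = 9057 - 21308 = -12251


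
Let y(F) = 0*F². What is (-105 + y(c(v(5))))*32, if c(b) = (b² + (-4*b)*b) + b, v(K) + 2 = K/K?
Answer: -3360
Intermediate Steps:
v(K) = -1 (v(K) = -2 + K/K = -2 + 1 = -1)
c(b) = b - 3*b² (c(b) = (b² - 4*b²) + b = -3*b² + b = b - 3*b²)
y(F) = 0
(-105 + y(c(v(5))))*32 = (-105 + 0)*32 = -105*32 = -3360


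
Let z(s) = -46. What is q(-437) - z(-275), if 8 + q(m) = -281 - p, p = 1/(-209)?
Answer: -50786/209 ≈ -243.00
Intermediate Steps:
p = -1/209 ≈ -0.0047847
q(m) = -60400/209 (q(m) = -8 + (-281 - 1*(-1/209)) = -8 + (-281 + 1/209) = -8 - 58728/209 = -60400/209)
q(-437) - z(-275) = -60400/209 - 1*(-46) = -60400/209 + 46 = -50786/209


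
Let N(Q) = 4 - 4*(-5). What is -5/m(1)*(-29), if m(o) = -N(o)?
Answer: -145/24 ≈ -6.0417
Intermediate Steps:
N(Q) = 24 (N(Q) = 4 + 20 = 24)
m(o) = -24 (m(o) = -1*24 = -24)
-5/m(1)*(-29) = -5/(-24)*(-29) = -5*(-1/24)*(-29) = (5/24)*(-29) = -145/24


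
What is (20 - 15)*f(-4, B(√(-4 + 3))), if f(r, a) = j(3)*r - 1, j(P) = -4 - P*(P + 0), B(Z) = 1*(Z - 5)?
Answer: 255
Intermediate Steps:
B(Z) = -5 + Z (B(Z) = 1*(-5 + Z) = -5 + Z)
j(P) = -4 - P² (j(P) = -4 - P*P = -4 - P²)
f(r, a) = -1 - 13*r (f(r, a) = (-4 - 1*3²)*r - 1 = (-4 - 1*9)*r - 1 = (-4 - 9)*r - 1 = -13*r - 1 = -1 - 13*r)
(20 - 15)*f(-4, B(√(-4 + 3))) = (20 - 15)*(-1 - 13*(-4)) = 5*(-1 + 52) = 5*51 = 255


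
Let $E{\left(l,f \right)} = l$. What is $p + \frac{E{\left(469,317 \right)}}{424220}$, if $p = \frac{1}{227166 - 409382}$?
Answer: $\frac{21258771}{19324917880} \approx 0.0011001$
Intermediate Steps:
$p = - \frac{1}{182216}$ ($p = \frac{1}{-182216} = - \frac{1}{182216} \approx -5.488 \cdot 10^{-6}$)
$p + \frac{E{\left(469,317 \right)}}{424220} = - \frac{1}{182216} + \frac{469}{424220} = \frac{21258771}{19324917880}$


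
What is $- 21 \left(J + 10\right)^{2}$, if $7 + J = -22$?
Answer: $-7581$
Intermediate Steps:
$J = -29$ ($J = -7 - 22 = -29$)
$- 21 \left(J + 10\right)^{2} = - 21 \left(-29 + 10\right)^{2} = - 21 \left(-19\right)^{2} = \left(-21\right) 361 = -7581$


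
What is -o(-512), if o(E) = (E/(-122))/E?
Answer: 1/122 ≈ 0.0081967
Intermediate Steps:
o(E) = -1/122 (o(E) = (E*(-1/122))/E = (-E/122)/E = -1/122)
-o(-512) = -1*(-1/122) = 1/122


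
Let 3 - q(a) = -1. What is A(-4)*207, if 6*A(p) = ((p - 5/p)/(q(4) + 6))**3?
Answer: -91839/128000 ≈ -0.71749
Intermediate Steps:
q(a) = 4 (q(a) = 3 - 1*(-1) = 3 + 1 = 4)
A(p) = (-1/(2*p) + p/10)**3/6 (A(p) = ((p - 5/p)/(4 + 6))**3/6 = ((p - 5/p)/10)**3/6 = ((p - 5/p)*(1/10))**3/6 = (-1/(2*p) + p/10)**3/6)
A(-4)*207 = ((1/6000)*(-5 + (-4)**2)**3/(-4)**3)*207 = ((1/6000)*(-1/64)*(-5 + 16)**3)*207 = ((1/6000)*(-1/64)*11**3)*207 = ((1/6000)*(-1/64)*1331)*207 = -1331/384000*207 = -91839/128000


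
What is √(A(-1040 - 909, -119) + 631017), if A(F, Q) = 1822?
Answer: √632839 ≈ 795.51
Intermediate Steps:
√(A(-1040 - 909, -119) + 631017) = √(1822 + 631017) = √632839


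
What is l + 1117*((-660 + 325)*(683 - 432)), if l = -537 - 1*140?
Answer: -93923622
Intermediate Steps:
l = -677 (l = -537 - 140 = -677)
l + 1117*((-660 + 325)*(683 - 432)) = -677 + 1117*((-660 + 325)*(683 - 432)) = -677 + 1117*(-335*251) = -677 + 1117*(-84085) = -677 - 93922945 = -93923622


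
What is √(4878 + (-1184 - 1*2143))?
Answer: √1551 ≈ 39.383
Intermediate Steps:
√(4878 + (-1184 - 1*2143)) = √(4878 + (-1184 - 2143)) = √(4878 - 3327) = √1551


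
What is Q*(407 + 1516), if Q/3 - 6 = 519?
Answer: 3028725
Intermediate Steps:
Q = 1575 (Q = 18 + 3*519 = 18 + 1557 = 1575)
Q*(407 + 1516) = 1575*(407 + 1516) = 1575*1923 = 3028725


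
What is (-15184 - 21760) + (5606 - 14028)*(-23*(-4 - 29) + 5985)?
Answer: -56834912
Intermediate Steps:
(-15184 - 21760) + (5606 - 14028)*(-23*(-4 - 29) + 5985) = -36944 - 8422*(-23*(-33) + 5985) = -36944 - 8422*(759 + 5985) = -36944 - 8422*6744 = -36944 - 56797968 = -56834912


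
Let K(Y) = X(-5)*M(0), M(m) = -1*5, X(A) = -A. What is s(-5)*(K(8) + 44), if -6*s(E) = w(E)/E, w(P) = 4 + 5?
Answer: 57/10 ≈ 5.7000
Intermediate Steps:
w(P) = 9
s(E) = -3/(2*E)
M(m) = -5
K(Y) = -25 (K(Y) = -1*(-5)*(-5) = 5*(-5) = -25)
s(-5)*(K(8) + 44) = (-3/2/(-5))*(-25 + 44) = -3/2*(-⅕)*19 = (3/10)*19 = 57/10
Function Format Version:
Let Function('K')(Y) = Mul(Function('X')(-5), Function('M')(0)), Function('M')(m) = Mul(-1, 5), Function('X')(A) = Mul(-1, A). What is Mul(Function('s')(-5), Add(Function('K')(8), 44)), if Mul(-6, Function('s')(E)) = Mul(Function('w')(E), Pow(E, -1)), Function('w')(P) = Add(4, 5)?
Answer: Rational(57, 10) ≈ 5.7000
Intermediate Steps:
Function('w')(P) = 9
Function('s')(E) = Mul(Rational(-3, 2), Pow(E, -1)) (Function('s')(E) = Mul(Rational(-1, 6), Mul(9, Pow(E, -1))) = Mul(Rational(-3, 2), Pow(E, -1)))
Function('M')(m) = -5
Function('K')(Y) = -25 (Function('K')(Y) = Mul(Mul(-1, -5), -5) = Mul(5, -5) = -25)
Mul(Function('s')(-5), Add(Function('K')(8), 44)) = Mul(Mul(Rational(-3, 2), Pow(-5, -1)), Add(-25, 44)) = Mul(Mul(Rational(-3, 2), Rational(-1, 5)), 19) = Mul(Rational(3, 10), 19) = Rational(57, 10)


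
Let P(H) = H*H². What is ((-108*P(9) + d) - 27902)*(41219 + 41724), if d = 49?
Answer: -8840479655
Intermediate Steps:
P(H) = H³
((-108*P(9) + d) - 27902)*(41219 + 41724) = ((-108*9³ + 49) - 27902)*(41219 + 41724) = ((-108*729 + 49) - 27902)*82943 = ((-78732 + 49) - 27902)*82943 = (-78683 - 27902)*82943 = -106585*82943 = -8840479655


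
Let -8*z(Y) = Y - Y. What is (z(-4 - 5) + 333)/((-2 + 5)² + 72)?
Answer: 37/9 ≈ 4.1111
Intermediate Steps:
z(Y) = 0 (z(Y) = -(Y - Y)/8 = -⅛*0 = 0)
(z(-4 - 5) + 333)/((-2 + 5)² + 72) = (0 + 333)/((-2 + 5)² + 72) = 333/(3² + 72) = 333/(9 + 72) = 333/81 = 333*(1/81) = 37/9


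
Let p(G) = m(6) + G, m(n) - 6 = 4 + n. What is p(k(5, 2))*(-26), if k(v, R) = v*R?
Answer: -676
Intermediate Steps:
m(n) = 10 + n (m(n) = 6 + (4 + n) = 10 + n)
k(v, R) = R*v
p(G) = 16 + G (p(G) = (10 + 6) + G = 16 + G)
p(k(5, 2))*(-26) = (16 + 2*5)*(-26) = (16 + 10)*(-26) = 26*(-26) = -676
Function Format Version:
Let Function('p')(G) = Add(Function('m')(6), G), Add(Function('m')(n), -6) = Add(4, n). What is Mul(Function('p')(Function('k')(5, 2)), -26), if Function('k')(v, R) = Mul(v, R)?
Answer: -676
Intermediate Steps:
Function('m')(n) = Add(10, n) (Function('m')(n) = Add(6, Add(4, n)) = Add(10, n))
Function('k')(v, R) = Mul(R, v)
Function('p')(G) = Add(16, G) (Function('p')(G) = Add(Add(10, 6), G) = Add(16, G))
Mul(Function('p')(Function('k')(5, 2)), -26) = Mul(Add(16, Mul(2, 5)), -26) = Mul(Add(16, 10), -26) = Mul(26, -26) = -676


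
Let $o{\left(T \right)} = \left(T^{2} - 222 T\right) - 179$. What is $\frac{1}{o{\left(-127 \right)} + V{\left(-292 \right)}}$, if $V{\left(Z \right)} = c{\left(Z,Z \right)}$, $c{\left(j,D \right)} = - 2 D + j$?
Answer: $\frac{1}{44436} \approx 2.2504 \cdot 10^{-5}$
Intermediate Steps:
$c{\left(j,D \right)} = j - 2 D$
$o{\left(T \right)} = -179 + T^{2} - 222 T$
$V{\left(Z \right)} = - Z$ ($V{\left(Z \right)} = Z - 2 Z = - Z$)
$\frac{1}{o{\left(-127 \right)} + V{\left(-292 \right)}} = \frac{1}{\left(-179 + \left(-127\right)^{2} - -28194\right) - -292} = \frac{1}{\left(-179 + 16129 + 28194\right) + 292} = \frac{1}{44144 + 292} = \frac{1}{44436}$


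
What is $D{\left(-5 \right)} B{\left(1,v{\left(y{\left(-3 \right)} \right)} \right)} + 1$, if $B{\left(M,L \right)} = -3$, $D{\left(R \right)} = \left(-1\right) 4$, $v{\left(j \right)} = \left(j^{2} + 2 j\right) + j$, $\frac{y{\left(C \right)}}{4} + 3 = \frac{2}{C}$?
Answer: $13$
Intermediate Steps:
$y{\left(C \right)} = -12 + \frac{8}{C}$ ($y{\left(C \right)} = -12 + 4 \frac{2}{C} = -12 + \frac{8}{C}$)
$v{\left(j \right)} = j^{2} + 3 j$
$D{\left(R \right)} = -4$
$D{\left(-5 \right)} B{\left(1,v{\left(y{\left(-3 \right)} \right)} \right)} + 1 = \left(-4\right) \left(-3\right) + 1 = 12 + 1 = 13$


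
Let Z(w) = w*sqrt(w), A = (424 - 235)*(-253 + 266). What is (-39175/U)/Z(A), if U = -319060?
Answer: 7835*sqrt(273)/128407802796 ≈ 1.0082e-6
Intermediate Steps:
A = 2457 (A = 189*13 = 2457)
Z(w) = w**(3/2)
(-39175/U)/Z(A) = (-39175/(-319060))/(2457**(3/2)) = (-39175*(-1/319060))/((7371*sqrt(273))) = 7835*(sqrt(273)/2012283)/63812 = 7835*sqrt(273)/128407802796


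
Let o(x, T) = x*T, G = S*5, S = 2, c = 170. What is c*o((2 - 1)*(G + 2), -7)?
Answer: -14280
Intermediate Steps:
G = 10 (G = 2*5 = 10)
o(x, T) = T*x
c*o((2 - 1)*(G + 2), -7) = 170*(-7*(2 - 1)*(10 + 2)) = 170*(-7*12) = 170*(-84) = -14280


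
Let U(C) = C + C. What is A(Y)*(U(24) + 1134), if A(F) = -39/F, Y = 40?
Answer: -23049/20 ≈ -1152.4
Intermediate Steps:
U(C) = 2*C
A(Y)*(U(24) + 1134) = (-39/40)*(2*24 + 1134) = (-39*1/40)*(48 + 1134) = -39/40*1182 = -23049/20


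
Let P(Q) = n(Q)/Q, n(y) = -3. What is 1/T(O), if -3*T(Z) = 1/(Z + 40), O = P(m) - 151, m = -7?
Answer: 2322/7 ≈ 331.71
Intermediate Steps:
P(Q) = -3/Q
O = -1054/7 (O = -3/(-7) - 151 = -3*(-1/7) - 151 = 3/7 - 151 = -1054/7 ≈ -150.57)
T(Z) = -1/(3*(40 + Z)) (T(Z) = -1/(3*(Z + 40)) = -1/(3*(40 + Z)))
1/T(O) = 1/(-1/(120 + 3*(-1054/7))) = 1/(-1/(120 - 3162/7)) = 1/(-1/(-2322/7)) = 1/(-1*(-7/2322)) = 1/(7/2322) = 2322/7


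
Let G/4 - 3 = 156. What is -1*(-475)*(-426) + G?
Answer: -201714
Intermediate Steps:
G = 636 (G = 12 + 4*156 = 12 + 624 = 636)
-1*(-475)*(-426) + G = -1*(-475)*(-426) + 636 = 475*(-426) + 636 = -202350 + 636 = -201714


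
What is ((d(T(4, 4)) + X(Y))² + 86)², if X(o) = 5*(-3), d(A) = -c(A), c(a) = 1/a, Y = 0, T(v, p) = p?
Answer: 25979409/256 ≈ 1.0148e+5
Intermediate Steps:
c(a) = 1/a
d(A) = -1/A
X(o) = -15
((d(T(4, 4)) + X(Y))² + 86)² = ((-1/4 - 15)² + 86)² = ((-1*¼ - 15)² + 86)² = ((-¼ - 15)² + 86)² = ((-61/4)² + 86)² = (3721/16 + 86)² = (5097/16)² = 25979409/256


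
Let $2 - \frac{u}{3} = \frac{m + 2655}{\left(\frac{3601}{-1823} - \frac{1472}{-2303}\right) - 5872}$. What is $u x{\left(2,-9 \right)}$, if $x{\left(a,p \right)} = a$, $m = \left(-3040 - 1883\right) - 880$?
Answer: $\frac{216602395308}{24658432415} \approx 8.7841$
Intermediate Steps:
$m = -5803$ ($m = -4923 - 880 = -5803$)
$u = \frac{108301197654}{24658432415}$ ($u = 6 - 3 \frac{-5803 + 2655}{\left(\frac{3601}{-1823} - \frac{1472}{-2303}\right) - 5872} = 6 - 3 \left(- \frac{3148}{\left(3601 \left(- \frac{1}{1823}\right) - - \frac{1472}{2303}\right) - 5872}\right) = 6 - 3 \left(- \frac{3148}{\left(- \frac{3601}{1823} + \frac{1472}{2303}\right) - 5872}\right) = 6 - 3 \left(- \frac{3148}{- \frac{5609647}{4198369} - 5872}\right) = 6 - 3 \left(- \frac{3148}{- \frac{24658432415}{4198369}}\right) = 6 - 3 \left(\left(-3148\right) \left(- \frac{4198369}{24658432415}\right)\right) = 6 - \frac{39649396836}{24658432415} = \frac{108301197654}{24658432415} \approx 4.3921$)
$u x{\left(2,-9 \right)} = \frac{108301197654}{24658432415} \cdot 2 = \frac{216602395308}{24658432415}$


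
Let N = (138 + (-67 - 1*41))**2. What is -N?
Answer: -900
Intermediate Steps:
N = 900 (N = (138 + (-67 - 41))**2 = (138 - 108)**2 = 30**2 = 900)
-N = -1*900 = -900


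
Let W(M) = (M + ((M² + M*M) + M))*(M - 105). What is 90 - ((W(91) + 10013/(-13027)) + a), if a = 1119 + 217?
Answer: 3037515603/13027 ≈ 2.3317e+5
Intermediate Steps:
W(M) = (-105 + M)*(2*M + 2*M²) (W(M) = (M + ((M² + M²) + M))*(-105 + M) = (M + (2*M² + M))*(-105 + M) = (M + (M + 2*M²))*(-105 + M) = (2*M + 2*M²)*(-105 + M) = (-105 + M)*(2*M + 2*M²))
a = 1336
90 - ((W(91) + 10013/(-13027)) + a) = 90 - ((2*91*(-105 + 91² - 104*91) + 10013/(-13027)) + 1336) = 90 - ((2*91*(-105 + 8281 - 9464) + 10013*(-1/13027)) + 1336) = 90 - ((2*91*(-1288) - 10013/13027) + 1336) = 90 - ((-234416 - 10013/13027) + 1336) = 90 - (-3053747245/13027 + 1336) = 90 - 1*(-3036343173/13027) = 90 + 3036343173/13027 = 3037515603/13027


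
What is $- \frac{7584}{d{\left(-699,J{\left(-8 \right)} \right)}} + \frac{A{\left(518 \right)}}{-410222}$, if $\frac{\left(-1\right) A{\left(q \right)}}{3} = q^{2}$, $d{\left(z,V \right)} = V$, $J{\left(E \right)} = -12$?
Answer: $\frac{130032638}{205111} \approx 633.96$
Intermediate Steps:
$A{\left(q \right)} = - 3 q^{2}$
$- \frac{7584}{d{\left(-699,J{\left(-8 \right)} \right)}} + \frac{A{\left(518 \right)}}{-410222} = - \frac{7584}{-12} + \frac{\left(-3\right) 518^{2}}{-410222} = \left(-7584\right) \left(- \frac{1}{12}\right) + \left(-3\right) 268324 \left(- \frac{1}{410222}\right) = 632 - - \frac{402486}{205111} = 632 + \frac{402486}{205111} = \frac{130032638}{205111}$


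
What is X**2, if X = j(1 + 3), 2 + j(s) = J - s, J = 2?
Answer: 16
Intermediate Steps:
j(s) = -s (j(s) = -2 + (2 - s) = -s)
X = -4 (X = -(1 + 3) = -1*4 = -4)
X**2 = (-4)**2 = 16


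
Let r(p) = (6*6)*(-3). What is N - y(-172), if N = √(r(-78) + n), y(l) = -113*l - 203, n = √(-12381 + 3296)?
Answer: -19233 + √(-108 + I*√9085) ≈ -19229.0 + 11.226*I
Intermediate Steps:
r(p) = -108 (r(p) = 36*(-3) = -108)
n = I*√9085 (n = √(-9085) = I*√9085 ≈ 95.315*I)
y(l) = -203 - 113*l
N = √(-108 + I*√9085) ≈ 4.2453 + 11.226*I
N - y(-172) = √(-108 + I*√9085) - (-203 - 113*(-172)) = √(-108 + I*√9085) - (-203 + 19436) = √(-108 + I*√9085) - 1*19233 = √(-108 + I*√9085) - 19233 = -19233 + √(-108 + I*√9085)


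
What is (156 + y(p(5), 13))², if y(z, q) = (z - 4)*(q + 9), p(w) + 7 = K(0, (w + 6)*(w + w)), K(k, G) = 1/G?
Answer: 184041/25 ≈ 7361.6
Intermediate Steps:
p(w) = -7 + 1/(2*w*(6 + w)) (p(w) = -7 + 1/((w + 6)*(w + w)) = -7 + 1/((6 + w)*(2*w)) = -7 + 1/(2*w*(6 + w)))
y(z, q) = (-4 + z)*(9 + q)
(156 + y(p(5), 13))² = (156 + (-36 - 4*13 + 9*((½)*(1 - 14*5*(6 + 5))/(5*(6 + 5))) + 13*((½)*(1 - 14*5*(6 + 5))/(5*(6 + 5)))))² = (156 + (-36 - 52 + 9*((½)*(⅕)*(1 - 14*5*11)/11) + 13*((½)*(⅕)*(1 - 14*5*11)/11)))² = (156 + (-36 - 52 + 9*((½)*(⅕)*(1/11)*(1 - 770)) + 13*((½)*(⅕)*(1/11)*(1 - 770))))² = (156 + (-36 - 52 + 9*((½)*(⅕)*(1/11)*(-769)) + 13*((½)*(⅕)*(1/11)*(-769))))² = (156 + (-36 - 52 + 9*(-769/110) + 13*(-769/110)))² = (156 + (-36 - 52 - 6921/110 - 9997/110))² = (156 - 1209/5)² = (-429/5)² = 184041/25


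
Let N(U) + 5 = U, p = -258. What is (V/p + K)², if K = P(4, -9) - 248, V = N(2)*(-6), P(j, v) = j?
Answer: 110145025/1849 ≈ 59570.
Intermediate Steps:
N(U) = -5 + U
V = 18 (V = (-5 + 2)*(-6) = -3*(-6) = 18)
K = -244 (K = 4 - 248 = -244)
(V/p + K)² = (18/(-258) - 244)² = (18*(-1/258) - 244)² = (-3/43 - 244)² = (-10495/43)² = 110145025/1849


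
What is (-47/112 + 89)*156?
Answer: 386919/28 ≈ 13819.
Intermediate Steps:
(-47/112 + 89)*156 = (9921/112)*156 = 386919/28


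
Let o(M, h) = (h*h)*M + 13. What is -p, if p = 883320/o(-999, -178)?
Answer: 883320/31652303 ≈ 0.027907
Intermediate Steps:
o(M, h) = 13 + M*h**2 (o(M, h) = h**2*M + 13 = M*h**2 + 13 = 13 + M*h**2)
p = -883320/31652303 (p = 883320/(13 - 999*(-178)**2) = 883320/(13 - 999*31684) = 883320/(13 - 31652316) = 883320/(-31652303) = 883320*(-1/31652303) = -883320/31652303 ≈ -0.027907)
-p = -1*(-883320/31652303) = 883320/31652303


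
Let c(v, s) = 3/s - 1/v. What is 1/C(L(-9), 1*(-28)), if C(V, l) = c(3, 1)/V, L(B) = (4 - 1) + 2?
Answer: 15/8 ≈ 1.8750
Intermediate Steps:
c(v, s) = -1/v + 3/s
L(B) = 5 (L(B) = 3 + 2 = 5)
C(V, l) = 8/(3*V) (C(V, l) = (-1/3 + 3/1)/V = (-1*1/3 + 3*1)/V = (-1/3 + 3)/V = 8/(3*V))
1/C(L(-9), 1*(-28)) = 1/((8/3)/5) = 1/((8/3)*(1/5)) = 1/(8/15) = 15/8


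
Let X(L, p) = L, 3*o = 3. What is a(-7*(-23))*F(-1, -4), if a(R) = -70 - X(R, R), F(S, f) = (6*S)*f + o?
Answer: -5775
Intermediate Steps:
o = 1 (o = (⅓)*3 = 1)
F(S, f) = 1 + 6*S*f (F(S, f) = (6*S)*f + 1 = 6*S*f + 1 = 1 + 6*S*f)
a(R) = -70 - R
a(-7*(-23))*F(-1, -4) = (-70 - (-7)*(-23))*(1 + 6*(-1)*(-4)) = (-70 - 1*161)*(1 + 24) = (-70 - 161)*25 = -231*25 = -5775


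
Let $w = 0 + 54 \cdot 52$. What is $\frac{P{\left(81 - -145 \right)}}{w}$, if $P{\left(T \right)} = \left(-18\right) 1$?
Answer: $- \frac{1}{156} \approx -0.0064103$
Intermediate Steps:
$P{\left(T \right)} = -18$
$w = 2808$ ($w = 0 + 2808 = 2808$)
$\frac{P{\left(81 - -145 \right)}}{w} = - \frac{18}{2808} = \left(-18\right) \frac{1}{2808} = - \frac{1}{156}$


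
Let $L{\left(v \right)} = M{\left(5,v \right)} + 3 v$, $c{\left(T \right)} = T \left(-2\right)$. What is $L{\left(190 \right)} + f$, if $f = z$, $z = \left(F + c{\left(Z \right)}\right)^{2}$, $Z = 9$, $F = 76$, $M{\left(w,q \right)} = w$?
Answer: $3939$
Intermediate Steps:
$c{\left(T \right)} = - 2 T$
$L{\left(v \right)} = 5 + 3 v$
$z = 3364$ ($z = \left(76 - 18\right)^{2} = 58^{2} = 3364$)
$f = 3364$
$L{\left(190 \right)} + f = \left(5 + 3 \cdot 190\right) + 3364 = \left(5 + 570\right) + 3364 = 575 + 3364 = 3939$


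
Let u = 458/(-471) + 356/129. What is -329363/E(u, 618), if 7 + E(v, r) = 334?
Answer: -329363/327 ≈ -1007.2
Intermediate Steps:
u = 12066/6751 (u = 458*(-1/471) + 356*(1/129) = -458/471 + 356/129 = 12066/6751 ≈ 1.7873)
E(v, r) = 327 (E(v, r) = -7 + 334 = 327)
-329363/E(u, 618) = -329363/327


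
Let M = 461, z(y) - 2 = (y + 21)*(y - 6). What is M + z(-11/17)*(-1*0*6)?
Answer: 461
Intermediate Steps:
z(y) = 2 + (-6 + y)*(21 + y) (z(y) = 2 + (y + 21)*(y - 6) = 2 + (21 + y)*(-6 + y) = 2 + (-6 + y)*(21 + y))
M + z(-11/17)*(-1*0*6) = 461 + (-124 + (-11/17)² + 15*(-11/17))*(-1*0*6) = 461 + (-124 + (-11*1/17)² + 15*(-11*1/17))*(0*6) = 461 + (-124 + (-11/17)² + 15*(-11/17))*0 = 461 + (-124 + 121/289 - 165/17)*0 = 461 - 38520/289*0 = 461 + 0 = 461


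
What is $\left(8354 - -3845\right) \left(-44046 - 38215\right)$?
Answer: $-1003501939$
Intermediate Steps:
$\left(8354 - -3845\right) \left(-44046 - 38215\right) = \left(8354 + 3845\right) \left(-82261\right) = 12199 \left(-82261\right) = -1003501939$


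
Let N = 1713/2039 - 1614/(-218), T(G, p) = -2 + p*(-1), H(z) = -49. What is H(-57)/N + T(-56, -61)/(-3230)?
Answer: -1764188249/295898685 ≈ -5.9621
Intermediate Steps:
T(G, p) = -2 - p
N = 1832190/222251 (N = 1713*(1/2039) - 1614*(-1/218) = 1713/2039 + 807/109 = 1832190/222251 ≈ 8.2438)
H(-57)/N + T(-56, -61)/(-3230) = -49/1832190/222251 + (-2 - 1*(-61))/(-3230) = -49*222251/1832190 + (-2 + 61)*(-1/3230) = -10890299/1832190 + 59*(-1/3230) = -10890299/1832190 - 59/3230 = -1764188249/295898685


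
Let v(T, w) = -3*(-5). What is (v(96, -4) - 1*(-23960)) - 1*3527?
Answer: 20448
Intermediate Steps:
v(T, w) = 15
(v(96, -4) - 1*(-23960)) - 1*3527 = (15 - 1*(-23960)) - 1*3527 = (15 + 23960) - 3527 = 23975 - 3527 = 20448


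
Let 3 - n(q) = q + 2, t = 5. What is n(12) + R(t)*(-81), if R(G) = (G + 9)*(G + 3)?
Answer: -9083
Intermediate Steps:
n(q) = 1 - q (n(q) = 3 - (q + 2) = 3 - (2 + q) = 3 + (-2 - q) = 1 - q)
R(G) = (3 + G)*(9 + G) (R(G) = (9 + G)*(3 + G) = (3 + G)*(9 + G))
n(12) + R(t)*(-81) = (1 - 1*12) + (27 + 5² + 12*5)*(-81) = (1 - 12) + (27 + 25 + 60)*(-81) = -11 + 112*(-81) = -11 - 9072 = -9083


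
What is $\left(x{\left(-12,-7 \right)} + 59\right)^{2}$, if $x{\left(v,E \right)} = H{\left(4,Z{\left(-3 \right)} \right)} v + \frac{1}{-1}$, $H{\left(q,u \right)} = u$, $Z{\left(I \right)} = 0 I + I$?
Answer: $8836$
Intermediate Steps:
$Z{\left(I \right)} = I$ ($Z{\left(I \right)} = 0 + I = I$)
$x{\left(v,E \right)} = -1 - 3 v$ ($x{\left(v,E \right)} = - 3 v + \frac{1}{-1} = - 3 v - 1 = -1 - 3 v$)
$\left(x{\left(-12,-7 \right)} + 59\right)^{2} = \left(\left(-1 - -36\right) + 59\right)^{2} = \left(\left(-1 + 36\right) + 59\right)^{2} = \left(35 + 59\right)^{2} = 94^{2} = 8836$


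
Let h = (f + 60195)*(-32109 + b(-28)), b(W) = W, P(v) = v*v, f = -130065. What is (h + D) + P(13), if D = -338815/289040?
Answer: 129802797581309/57808 ≈ 2.2454e+9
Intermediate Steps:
P(v) = v**2
h = 2245412190 (h = (-130065 + 60195)*(-32109 - 28) = -69870*(-32137) = 2245412190)
D = -67763/57808 (D = -338815*1/289040 = -67763/57808 ≈ -1.1722)
(h + D) + P(13) = (2245412190 - 67763/57808) + 13**2 = 129802787811757/57808 + 169 = 129802797581309/57808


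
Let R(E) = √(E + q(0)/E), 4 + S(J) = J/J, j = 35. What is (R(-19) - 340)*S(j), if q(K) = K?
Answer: 1020 - 3*I*√19 ≈ 1020.0 - 13.077*I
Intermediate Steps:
S(J) = -3 (S(J) = -4 + J/J = -4 + 1 = -3)
R(E) = √E (R(E) = √(E + 0/E) = √(E + 0) = √E)
(R(-19) - 340)*S(j) = (√(-19) - 340)*(-3) = (I*√19 - 340)*(-3) = (-340 + I*√19)*(-3) = 1020 - 3*I*√19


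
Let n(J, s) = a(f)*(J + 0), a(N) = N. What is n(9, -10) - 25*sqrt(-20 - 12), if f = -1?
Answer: -9 - 100*I*sqrt(2) ≈ -9.0 - 141.42*I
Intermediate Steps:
n(J, s) = -J (n(J, s) = -(J + 0) = -J)
n(9, -10) - 25*sqrt(-20 - 12) = -1*9 - 25*sqrt(-20 - 12) = -9 - 100*I*sqrt(2)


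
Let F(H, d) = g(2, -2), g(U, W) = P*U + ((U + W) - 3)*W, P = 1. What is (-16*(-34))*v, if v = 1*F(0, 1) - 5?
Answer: 1632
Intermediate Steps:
g(U, W) = U + W*(-3 + U + W) (g(U, W) = 1*U + ((U + W) - 3)*W = U + (-3 + U + W)*W = U + W*(-3 + U + W))
F(H, d) = 8 (F(H, d) = 2 + (-2)**2 - 3*(-2) + 2*(-2) = 2 + 4 + 6 - 4 = 8)
v = 3 (v = 1*8 - 5 = 8 - 5 = 3)
(-16*(-34))*v = -16*(-34)*3 = 544*3 = 1632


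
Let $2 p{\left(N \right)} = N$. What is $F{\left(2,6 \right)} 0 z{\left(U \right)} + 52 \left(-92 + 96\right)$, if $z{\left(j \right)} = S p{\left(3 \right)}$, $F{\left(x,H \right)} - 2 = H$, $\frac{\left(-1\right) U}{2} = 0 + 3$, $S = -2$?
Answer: $208$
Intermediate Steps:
$p{\left(N \right)} = \frac{N}{2}$
$U = -6$ ($U = - 2 \left(0 + 3\right) = \left(-2\right) 3 = -6$)
$F{\left(x,H \right)} = 2 + H$
$z{\left(j \right)} = -3$ ($z{\left(j \right)} = - 2 \cdot \frac{1}{2} \cdot 3 = \left(-2\right) \frac{3}{2} = -3$)
$F{\left(2,6 \right)} 0 z{\left(U \right)} + 52 \left(-92 + 96\right) = \left(2 + 6\right) 0 \left(-3\right) + 52 \left(-92 + 96\right) = 8 \cdot 0 \left(-3\right) + 52 \cdot 4 = 0 \left(-3\right) + 208 = 0 + 208 = 208$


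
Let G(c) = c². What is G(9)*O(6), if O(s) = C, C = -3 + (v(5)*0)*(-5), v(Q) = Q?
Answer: -243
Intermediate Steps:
C = -3 (C = -3 + (5*0)*(-5) = -3 + 0*(-5) = -3 + 0 = -3)
O(s) = -3
G(9)*O(6) = 9²*(-3) = 81*(-3) = -243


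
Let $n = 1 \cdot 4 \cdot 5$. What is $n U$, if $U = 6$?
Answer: $120$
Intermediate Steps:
$n = 20$ ($n = 4 \cdot 5 = 20$)
$n U = 20 \cdot 6 = 120$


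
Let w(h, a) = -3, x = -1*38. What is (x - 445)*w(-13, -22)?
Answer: 1449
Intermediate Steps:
x = -38
(x - 445)*w(-13, -22) = (-38 - 445)*(-3) = -483*(-3) = 1449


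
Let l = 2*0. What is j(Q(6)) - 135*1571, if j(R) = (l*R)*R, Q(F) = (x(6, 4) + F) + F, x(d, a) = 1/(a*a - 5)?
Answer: -212085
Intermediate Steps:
x(d, a) = 1/(-5 + a²) (x(d, a) = 1/(a² - 5) = 1/(-5 + a²))
l = 0
Q(F) = 1/11 + 2*F (Q(F) = (1/(-5 + 4²) + F) + F = (1/(-5 + 16) + F) + F = (1/11 + F) + F = 1/11 + 2*F)
j(R) = 0 (j(R) = (0*R)*R = 0*R = 0)
j(Q(6)) - 135*1571 = 0 - 135*1571 = 0 - 212085 = -212085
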